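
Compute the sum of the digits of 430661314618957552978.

4+3+0+6+6+1+3+1+4+6+1+8+9+5+7+5+5+2+9+7+8 = 100

100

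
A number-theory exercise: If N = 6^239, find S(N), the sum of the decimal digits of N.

6^239 = 950930641391338466867174408897681825424467354624457844492992372849764488723676961568986539449413467236524563522540100930471637890972843242901720421880285858909201791786672930190939652096
Sum of its 186 digits: 891.

891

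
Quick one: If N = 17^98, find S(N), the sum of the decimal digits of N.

577

17^98 = 3837022051144580073723569951124896077633277396712385897587438897158780555368050857136417627183408628336499832190548088609
Sum of its 121 digits: 577.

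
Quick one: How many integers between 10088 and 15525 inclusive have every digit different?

1512

The integers in [10088, 15525] that have every digit different: 10234, 10235, 10236, 10237, 10238, 10239, …, 15497, 15498.
1512 qualify.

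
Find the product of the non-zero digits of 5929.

810

5×9×2×9 = 810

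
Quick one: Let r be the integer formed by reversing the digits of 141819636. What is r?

636918141

Reversing 141819636 gives 636918141.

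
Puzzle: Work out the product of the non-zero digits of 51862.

5×1×8×6×2 = 480

480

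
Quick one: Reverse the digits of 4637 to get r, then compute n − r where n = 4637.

-2727

Reverse of 4637 is 7364.
4637 − 7364 = -2727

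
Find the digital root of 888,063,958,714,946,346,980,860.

4

8+8+8+0+6+3+9+5+8+7+1+4+9+4+6+3+4+6+9+8+0+8+6+0 = 130
1+3+0 = 4
(Equivalently, 888,063,958,714,946,346,980,860 mod 9 = 4.)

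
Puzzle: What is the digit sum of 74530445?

32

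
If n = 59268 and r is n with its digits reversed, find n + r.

145563

Reverse of 59268 is 86295.
59268 + 86295 = 145563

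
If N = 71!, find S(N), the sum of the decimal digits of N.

423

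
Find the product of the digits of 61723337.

6×1×7×2×3×3×3×7 = 15876

15876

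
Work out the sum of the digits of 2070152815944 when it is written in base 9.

2070152815944 in base 9 is 7286374663813.
Digit sum: 7+2+8+6+3+7+4+6+6+3+8+1+3 = 64.

64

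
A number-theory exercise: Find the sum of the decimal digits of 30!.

117

30! = 265252859812191058636308480000000
Sum of its 33 digits: 117.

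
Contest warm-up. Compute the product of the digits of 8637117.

8×6×3×7×1×1×7 = 7056

7056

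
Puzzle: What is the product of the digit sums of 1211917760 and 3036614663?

S(1211917760) = 1+2+1+1+9+1+7+7+6+0 = 35.
S(3036614663) = 3+0+3+6+6+1+4+6+6+3 = 38.
35 · 38 = 1330.

1330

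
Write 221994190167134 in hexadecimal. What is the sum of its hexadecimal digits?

221994190167134 in base 16 is C9E70CD8DC5E.
Digit sum: 12+9+14+7+0+12+13+8+13+12+5+14 = 119.

119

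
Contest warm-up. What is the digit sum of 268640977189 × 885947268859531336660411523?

161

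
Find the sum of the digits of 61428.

6+1+4+2+8 = 21

21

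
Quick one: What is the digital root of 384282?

9

3+8+4+2+8+2 = 27
2+7 = 9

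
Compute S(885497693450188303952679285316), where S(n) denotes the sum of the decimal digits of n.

154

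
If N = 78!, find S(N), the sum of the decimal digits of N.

78! = 11324281178206297831457521158732046228731749579488251990048962825668835325234200766245086213177344000000000000000000
Sum of its 116 digits: 423.

423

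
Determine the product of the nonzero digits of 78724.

3136

7×8×7×2×4 = 3136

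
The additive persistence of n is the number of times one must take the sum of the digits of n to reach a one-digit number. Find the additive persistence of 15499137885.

2

15499137885 → 60 → 6 (2 steps)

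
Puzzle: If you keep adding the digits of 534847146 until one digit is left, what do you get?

6

5+3+4+8+4+7+1+4+6 = 42
4+2 = 6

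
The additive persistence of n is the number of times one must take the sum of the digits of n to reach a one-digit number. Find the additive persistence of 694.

3

694 → 19 → 10 → 1 (3 steps)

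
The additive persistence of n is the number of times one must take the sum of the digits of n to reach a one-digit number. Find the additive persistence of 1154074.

1154074 → 22 → 4 (2 steps)

2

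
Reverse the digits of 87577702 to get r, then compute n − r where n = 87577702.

66800124

Reverse of 87577702 is 20777578.
87577702 − 20777578 = 66800124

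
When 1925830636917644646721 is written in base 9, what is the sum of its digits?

105

1925830636917644646721 in base 9 is 18535687601068713678801.
Digit sum: 1+8+5+3+5+6+8+7+6+0+1+0+6+8+7+1+3+6+7+8+8+0+1 = 105.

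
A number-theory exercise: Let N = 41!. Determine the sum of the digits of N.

144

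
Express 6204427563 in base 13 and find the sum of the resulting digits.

6204427563 in base 13 is 77B543419.
Digit sum: 7+7+11+5+4+3+4+1+9 = 51.

51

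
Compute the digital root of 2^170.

4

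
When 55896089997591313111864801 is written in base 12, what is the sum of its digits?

55896089997591313111864801 in base 12 is 852BB7111431760214575201.
Digit sum: 8+5+2+11+11+7+1+1+1+4+3+1+7+6+0+2+1+4+5+7+5+2+0+1 = 95.

95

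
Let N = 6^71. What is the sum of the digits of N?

6^71 = 17731226487286087467952245958742732290027975938309881856
Sum of its 56 digits: 279.

279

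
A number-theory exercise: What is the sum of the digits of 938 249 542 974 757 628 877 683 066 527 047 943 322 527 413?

9+3+8+2+4+9+5+4+2+9+7+4+7+5+7+6+2+8+8+7+7+6+8+3+0+6+6+5+2+7+0+4+7+9+4+3+3+2+2+5+2+7+4+1+3 = 222

222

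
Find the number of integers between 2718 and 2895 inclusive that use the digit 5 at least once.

The integers in [2718, 2895] that use the digit 5 at least once: 2725, 2735, 2745, 2750, 2751, 2752, …, 2885, 2895.
36 qualify.

36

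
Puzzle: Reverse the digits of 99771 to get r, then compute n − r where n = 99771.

81972

Reverse of 99771 is 17799.
99771 − 17799 = 81972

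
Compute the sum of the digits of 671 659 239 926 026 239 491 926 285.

133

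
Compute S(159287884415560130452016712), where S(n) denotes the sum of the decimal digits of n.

105

1+5+9+2+8+7+8+8+4+4+1+5+5+6+0+1+3+0+4+5+2+0+1+6+7+1+2 = 105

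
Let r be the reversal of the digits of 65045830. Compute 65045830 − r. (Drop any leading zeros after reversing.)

61191774

Reverse of 65045830 is 3854056.
65045830 − 3854056 = 61191774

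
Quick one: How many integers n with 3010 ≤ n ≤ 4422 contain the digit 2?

The integers in [3010, 4422] that contain the digit 2: 3012, 3020, 3021, 3022, 3023, 3024, …, 4421, 4422.
432 qualify.

432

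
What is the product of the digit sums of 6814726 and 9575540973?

1836

S(6814726) = 6+8+1+4+7+2+6 = 34.
S(9575540973) = 9+5+7+5+5+4+0+9+7+3 = 54.
34 · 54 = 1836.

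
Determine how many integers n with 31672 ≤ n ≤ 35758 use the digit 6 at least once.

The integers in [31672, 35758] that use the digit 6 at least once: 31672, 31673, 31674, 31675, 31676, 31677, …, 35746, 35756.
1118 qualify.

1118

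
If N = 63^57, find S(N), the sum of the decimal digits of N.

504

63^57 = 3650995678135702447529869660906434244060325790994286332716119284802677668170994371730888954292596395583
Sum of its 103 digits: 504.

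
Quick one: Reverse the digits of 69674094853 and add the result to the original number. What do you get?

Reverse of 69674094853 is 35849047696.
69674094853 + 35849047696 = 105523142549

105523142549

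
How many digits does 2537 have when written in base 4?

6

2537 in base 4 is 213221, which has 6 digits.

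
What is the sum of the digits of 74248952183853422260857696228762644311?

172

7+4+2+4+8+9+5+2+1+8+3+8+5+3+4+2+2+2+6+0+8+5+7+6+9+6+2+2+8+7+6+2+6+4+4+3+1+1 = 172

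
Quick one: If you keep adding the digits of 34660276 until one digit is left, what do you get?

3+4+6+6+0+2+7+6 = 34
3+4 = 7

7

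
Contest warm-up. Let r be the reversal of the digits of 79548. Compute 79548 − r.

-5049

Reverse of 79548 is 84597.
79548 − 84597 = -5049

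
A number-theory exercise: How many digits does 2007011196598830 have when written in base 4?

2007011196598830 in base 4 is 13020111312311123233220232, which has 26 digits.

26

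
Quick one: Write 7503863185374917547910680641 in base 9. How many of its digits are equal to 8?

5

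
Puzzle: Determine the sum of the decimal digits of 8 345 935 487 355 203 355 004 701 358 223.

122

8+3+4+5+9+3+5+4+8+7+3+5+5+2+0+3+3+5+5+0+0+4+7+0+1+3+5+8+2+2+3 = 122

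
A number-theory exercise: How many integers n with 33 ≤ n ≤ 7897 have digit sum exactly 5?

52

The integers in [33, 7897] that have digit sum exactly 5: 41, 50, 104, 113, 122, 131, …, 4100, 5000.
52 qualify.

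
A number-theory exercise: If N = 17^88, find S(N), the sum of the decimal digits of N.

469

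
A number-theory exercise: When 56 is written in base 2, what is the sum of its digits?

56 in base 2 is 111000.
Digit sum: 1+1+1+0+0+0 = 3.

3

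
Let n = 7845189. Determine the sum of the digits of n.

42

7+8+4+5+1+8+9 = 42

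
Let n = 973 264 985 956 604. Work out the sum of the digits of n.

83

9+7+3+2+6+4+9+8+5+9+5+6+6+0+4 = 83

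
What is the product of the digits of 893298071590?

0

8×9×3×2×9×8×0×7×1×5×9×0 = 0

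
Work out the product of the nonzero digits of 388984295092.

89579520

3×8×8×9×8×4×2×9×5×9×2 = 89579520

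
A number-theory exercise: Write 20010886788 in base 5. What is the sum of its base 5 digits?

36

20010886788 in base 5 is 311440241334123.
Digit sum: 3+1+1+4+4+0+2+4+1+3+3+4+1+2+3 = 36.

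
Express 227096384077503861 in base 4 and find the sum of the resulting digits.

48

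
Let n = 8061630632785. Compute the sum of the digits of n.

55

8+0+6+1+6+3+0+6+3+2+7+8+5 = 55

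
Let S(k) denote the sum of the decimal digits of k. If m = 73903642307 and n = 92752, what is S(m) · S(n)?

1100

S(73903642307) = 7+3+9+0+3+6+4+2+3+0+7 = 44.
S(92752) = 9+2+7+5+2 = 25.
44 · 25 = 1100.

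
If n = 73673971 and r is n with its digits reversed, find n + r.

91611608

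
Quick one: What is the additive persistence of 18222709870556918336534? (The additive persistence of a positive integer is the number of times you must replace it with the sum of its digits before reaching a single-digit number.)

18222709870556918336534 → 104 → 5 (2 steps)

2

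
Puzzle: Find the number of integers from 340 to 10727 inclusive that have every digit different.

5230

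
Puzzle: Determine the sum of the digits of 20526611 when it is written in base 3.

21

20526611 in base 3 is 1102121212012212.
Digit sum: 1+1+0+2+1+2+1+2+1+2+0+1+2+2+1+2 = 21.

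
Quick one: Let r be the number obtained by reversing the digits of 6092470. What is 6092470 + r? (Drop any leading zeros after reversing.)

6835376

Reverse of 6092470 is 742906.
6092470 + 742906 = 6835376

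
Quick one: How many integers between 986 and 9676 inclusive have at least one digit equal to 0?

The integers in [986, 9676] that have at least one digit equal to 0: 990, 1000, 1001, 1002, 1003, 1004, …, 9660, 9670.
2381 qualify.

2381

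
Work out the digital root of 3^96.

The digital root of n equals n mod 9 (or 9 when 9 | n), so we need 3^96 mod 9.
3^96 ≡ 0 (mod 9), so the digital root is 9.

9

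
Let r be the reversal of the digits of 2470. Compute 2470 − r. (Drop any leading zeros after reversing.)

1728

Reverse of 2470 is 742.
2470 − 742 = 1728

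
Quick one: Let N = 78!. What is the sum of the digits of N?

78! = 11324281178206297831457521158732046228731749579488251990048962825668835325234200766245086213177344000000000000000000
Sum of its 116 digits: 423.

423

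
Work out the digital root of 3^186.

9

The digital root of n equals n mod 9 (or 9 when 9 | n), so we need 3^186 mod 9.
3^186 ≡ 0 (mod 9), so the digital root is 9.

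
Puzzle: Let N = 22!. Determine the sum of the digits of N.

22! = 1124000727777607680000
Sum of its 22 digits: 72.

72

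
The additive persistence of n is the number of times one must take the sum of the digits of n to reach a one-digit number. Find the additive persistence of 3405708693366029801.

3405708693366029801 → 80 → 8 (2 steps)

2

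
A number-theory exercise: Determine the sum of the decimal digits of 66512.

6+6+5+1+2 = 20

20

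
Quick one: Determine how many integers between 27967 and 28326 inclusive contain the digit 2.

360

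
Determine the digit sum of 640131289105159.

6+4+0+1+3+1+2+8+9+1+0+5+1+5+9 = 55

55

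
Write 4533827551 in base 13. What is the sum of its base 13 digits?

67

4533827551 in base 13 is 5733BB9C6.
Digit sum: 5+7+3+3+11+11+9+12+6 = 67.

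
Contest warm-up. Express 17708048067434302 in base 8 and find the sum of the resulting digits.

74

17708048067434302 in base 8 is 767226007256313476.
Digit sum: 7+6+7+2+2+6+0+0+7+2+5+6+3+1+3+4+7+6 = 74.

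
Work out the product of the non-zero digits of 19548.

1440

1×9×5×4×8 = 1440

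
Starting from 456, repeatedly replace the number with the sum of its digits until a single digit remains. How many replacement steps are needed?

456 → 15 → 6 (2 steps)

2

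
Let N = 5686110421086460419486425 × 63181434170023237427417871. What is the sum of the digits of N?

237

5686110421086460419486425 × 63181434170023237427417871 = 359256611253357309450292142878598275480379686901175
Sum of its 51 digits: 237.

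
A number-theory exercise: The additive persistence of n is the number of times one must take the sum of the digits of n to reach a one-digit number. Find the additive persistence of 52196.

2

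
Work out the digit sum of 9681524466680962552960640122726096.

154

9+6+8+1+5+2+4+4+6+6+6+8+0+9+6+2+5+5+2+9+6+0+6+4+0+1+2+2+7+2+6+0+9+6 = 154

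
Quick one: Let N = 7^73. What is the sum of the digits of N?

7^73 = 49221735352184872959961855190338177606846542622561400857262407
Sum of its 62 digits: 277.

277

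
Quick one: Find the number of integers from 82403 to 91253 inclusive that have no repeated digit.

2623

The integers in [82403, 91253] that have no repeated digit: 82403, 82405, 82406, 82407, 82409, 82410, …, 91250, 91253.
2623 qualify.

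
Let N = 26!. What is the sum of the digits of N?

81

26! = 403291461126605635584000000
Sum of its 27 digits: 81.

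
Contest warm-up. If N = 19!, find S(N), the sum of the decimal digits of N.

45

19! = 121645100408832000
Sum of its 18 digits: 45.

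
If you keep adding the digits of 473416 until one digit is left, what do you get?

4+7+3+4+1+6 = 25
2+5 = 7

7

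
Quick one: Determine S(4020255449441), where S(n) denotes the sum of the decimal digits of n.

44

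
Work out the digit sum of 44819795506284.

72

4+4+8+1+9+7+9+5+5+0+6+2+8+4 = 72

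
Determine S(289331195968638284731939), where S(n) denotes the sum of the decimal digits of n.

2+8+9+3+3+1+1+9+5+9+6+8+6+3+8+2+8+4+7+3+1+9+3+9 = 127

127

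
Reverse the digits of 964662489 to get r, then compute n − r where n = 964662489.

Reverse of 964662489 is 984266469.
964662489 − 984266469 = -19603980

-19603980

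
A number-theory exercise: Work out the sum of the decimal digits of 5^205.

5^205 = 194469227433160678348252001680628882518445380272536472909409894212178088563605732536998275722678550529905205923597577566397376358509063720703125
Sum of its 144 digits: 662.

662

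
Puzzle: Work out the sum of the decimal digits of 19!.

45

19! = 121645100408832000
Sum of its 18 digits: 45.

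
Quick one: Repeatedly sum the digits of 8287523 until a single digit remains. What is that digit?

8+2+8+7+5+2+3 = 35
3+5 = 8

8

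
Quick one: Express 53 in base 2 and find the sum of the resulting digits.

4

53 in base 2 is 110101.
Digit sum: 1+1+0+1+0+1 = 4.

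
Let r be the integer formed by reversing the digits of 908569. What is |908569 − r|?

57240

Reverse of 908569 is 965809.
|908569 − 965809| = 57240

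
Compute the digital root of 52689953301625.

5+2+6+8+9+9+5+3+3+0+1+6+2+5 = 64
6+4 = 10
1+0 = 1

1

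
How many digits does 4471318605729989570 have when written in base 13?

4471318605729989570 in base 13 is 6947BB213BB68414B, which has 17 digits.

17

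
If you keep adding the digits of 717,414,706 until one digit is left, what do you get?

7+1+7+4+1+4+7+0+6 = 37
3+7 = 10
1+0 = 1

1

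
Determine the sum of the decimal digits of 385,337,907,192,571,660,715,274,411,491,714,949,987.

3+8+5+3+3+7+9+0+7+1+9+2+5+7+1+6+6+0+7+1+5+2+7+4+4+1+1+4+9+1+7+1+4+9+4+9+9+8+7 = 186

186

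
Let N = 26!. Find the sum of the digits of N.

81

26! = 403291461126605635584000000
Sum of its 27 digits: 81.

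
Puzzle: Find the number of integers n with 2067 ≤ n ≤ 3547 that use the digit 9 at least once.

The integers in [2067, 3547] that use the digit 9 at least once: 2069, 2079, 2089, 2090, 2091, 2092, …, 3529, 3539.
364 qualify.

364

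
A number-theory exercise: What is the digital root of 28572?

2+8+5+7+2 = 24
2+4 = 6

6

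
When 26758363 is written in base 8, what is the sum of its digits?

26758363 in base 8 is 146046333.
Digit sum: 1+4+6+0+4+6+3+3+3 = 30.

30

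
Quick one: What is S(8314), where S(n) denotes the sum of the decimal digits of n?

8+3+1+4 = 16

16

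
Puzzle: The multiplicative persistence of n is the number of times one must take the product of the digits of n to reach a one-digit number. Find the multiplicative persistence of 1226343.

4

1226343 → 864 → 192 → 18 → 8 (4 steps)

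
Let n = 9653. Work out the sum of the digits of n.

23

9+6+5+3 = 23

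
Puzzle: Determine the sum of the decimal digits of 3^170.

3^170 = 1290070078170102666248196035845070394933441741644993085810116441344597492642263849
Sum of its 82 digits: 342.

342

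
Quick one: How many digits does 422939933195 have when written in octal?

422939933195 in base 8 is 6117113635013, which has 13 digits.

13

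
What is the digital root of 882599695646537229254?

8+8+2+5+9+9+6+9+5+6+4+6+5+3+7+2+2+9+2+5+4 = 116
1+1+6 = 8
(Equivalently, 882599695646537229254 mod 9 = 8.)

8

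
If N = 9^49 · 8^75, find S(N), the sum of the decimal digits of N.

567

9^49 · 8^75 = 3087677882751855255173719864189275129513791977111143863329105542591767574369782014464188489167239802791989291778048
Sum of its 115 digits: 567.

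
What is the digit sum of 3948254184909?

66

3+9+4+8+2+5+4+1+8+4+9+0+9 = 66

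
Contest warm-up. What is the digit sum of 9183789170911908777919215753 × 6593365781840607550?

9183789170911908777919215753 × 6593365781840607550 = 60552081267128902416402876431816514145050735150
Sum of its 47 digits: 171.

171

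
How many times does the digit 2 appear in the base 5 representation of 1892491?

1

1892491 in base 5 is 441024431.
The digit 2 appears 1 time.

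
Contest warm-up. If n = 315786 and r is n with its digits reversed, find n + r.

Reverse of 315786 is 687513.
315786 + 687513 = 1003299

1003299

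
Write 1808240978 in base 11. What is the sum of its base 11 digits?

48

1808240978 in base 11 is 848783235.
Digit sum: 8+4+8+7+8+3+2+3+5 = 48.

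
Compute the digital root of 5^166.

4

The digital root of n equals n mod 9 (or 9 when 9 | n), so we need 5^166 mod 9.
5^166 ≡ 4 (mod 9), so the digital root is 4.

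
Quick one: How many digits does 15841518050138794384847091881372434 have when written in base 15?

30

15841518050138794384847091881372434 in base 15 is 138C5BB1528E7C1D707C9657C6A274, which has 30 digits.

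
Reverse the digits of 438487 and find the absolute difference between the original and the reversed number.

346347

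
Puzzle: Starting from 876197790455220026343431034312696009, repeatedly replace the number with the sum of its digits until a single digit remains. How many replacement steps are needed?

876197790455220026343431034312696009 → 141 → 6 (2 steps)

2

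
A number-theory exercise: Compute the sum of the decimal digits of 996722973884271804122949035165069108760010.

9+9+6+7+2+2+9+7+3+8+8+4+2+7+1+8+0+4+1+2+2+9+4+9+0+3+5+1+6+5+0+6+9+1+0+8+7+6+0+0+1+0 = 181

181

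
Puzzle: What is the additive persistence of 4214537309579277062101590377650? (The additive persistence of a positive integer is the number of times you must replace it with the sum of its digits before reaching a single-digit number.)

4214537309579277062101590377650 → 127 → 10 → 1 (3 steps)

3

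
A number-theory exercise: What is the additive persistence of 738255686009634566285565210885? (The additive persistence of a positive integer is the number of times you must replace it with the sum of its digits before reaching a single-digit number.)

2

738255686009634566285565210885 → 144 → 9 (2 steps)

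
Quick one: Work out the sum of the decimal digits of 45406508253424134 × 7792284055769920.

141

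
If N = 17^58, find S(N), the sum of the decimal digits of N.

307

17^58 = 232293704498620356223997771606208711490535455321318916906995032002459809
Sum of its 72 digits: 307.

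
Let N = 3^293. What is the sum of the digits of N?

639

3^293 = 62593268888243427522325572648417154077029581904589591436433557420379056779834968721444995955962021668152942131046179260545730559106399531123
Sum of its 140 digits: 639.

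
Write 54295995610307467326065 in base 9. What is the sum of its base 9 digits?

54295995610307467326065 in base 9 is 611188063123611036136815.
Digit sum: 6+1+1+1+8+8+0+6+3+1+2+3+6+1+1+0+3+6+1+3+6+8+1+5 = 81.

81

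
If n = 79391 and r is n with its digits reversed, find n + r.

Reverse of 79391 is 19397.
79391 + 19397 = 98788

98788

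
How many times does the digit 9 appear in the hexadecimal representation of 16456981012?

2

16456981012 in base 16 is 3D4E99A14.
The digit 9 appears 2 times.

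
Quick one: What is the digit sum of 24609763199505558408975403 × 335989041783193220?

24609763199505558408975403 × 335989041783193220 = 8268610755913163927659392144782045776367660
Sum of its 43 digits: 206.

206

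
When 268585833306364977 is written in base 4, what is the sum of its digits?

268585833306364977 in base 4 is 32322031112101301323121300301.
Digit sum: 3+2+3+2+2+0+3+1+1+1+2+1+0+1+3+0+1+3+2+3+1+2+1+3+0+0+3+0+1 = 45.

45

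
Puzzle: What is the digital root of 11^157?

2

The digital root of n equals n mod 9 (or 9 when 9 | n), so we need 11^157 mod 9.
11^157 ≡ 2 (mod 9), so the digital root is 2.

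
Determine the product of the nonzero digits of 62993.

6×2×9×9×3 = 2916

2916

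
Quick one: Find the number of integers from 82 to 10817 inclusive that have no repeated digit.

The integers in [82, 10817] that have no repeated digit: 82, 83, 84, 85, 86, 87, …, 10796, 10798.
5452 qualify.

5452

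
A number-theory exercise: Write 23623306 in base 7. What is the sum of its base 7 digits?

23623306 in base 7 is 404536420.
Digit sum: 4+0+4+5+3+6+4+2+0 = 28.

28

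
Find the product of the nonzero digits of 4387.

4×3×8×7 = 672

672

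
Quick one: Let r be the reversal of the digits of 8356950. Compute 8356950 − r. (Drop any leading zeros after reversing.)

7760412

Reverse of 8356950 is 596538.
8356950 − 596538 = 7760412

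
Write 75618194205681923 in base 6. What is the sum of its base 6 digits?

75618194205681923 in base 6 is 3240322250503005132335.
Digit sum: 3+2+4+0+3+2+2+2+5+0+5+0+3+0+0+5+1+3+2+3+3+5 = 53.

53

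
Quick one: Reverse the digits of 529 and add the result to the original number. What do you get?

1454

Reverse of 529 is 925.
529 + 925 = 1454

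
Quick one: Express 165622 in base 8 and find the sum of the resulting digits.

165622 in base 8 is 503366.
Digit sum: 5+0+3+3+6+6 = 23.

23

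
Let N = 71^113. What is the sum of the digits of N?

953

71^113 = 155665870729530205341310326859872459537926086918288608509540470629351860391099882586273156224776434943964531186950530766165453973920218517388369336029496210775525110769905804823288221938617835119278838123463111
Sum of its 210 digits: 953.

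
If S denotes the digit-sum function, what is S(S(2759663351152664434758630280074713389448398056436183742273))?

First digit sum: 260.
2+6+0 = 8.

8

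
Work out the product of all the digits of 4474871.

4×4×7×4×8×7×1 = 25088

25088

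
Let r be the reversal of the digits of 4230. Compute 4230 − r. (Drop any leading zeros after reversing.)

Reverse of 4230 is 324.
4230 − 324 = 3906

3906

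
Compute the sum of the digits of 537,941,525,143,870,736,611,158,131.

5+3+7+9+4+1+5+2+5+1+4+3+8+7+0+7+3+6+6+1+1+1+5+8+1+3+1 = 107

107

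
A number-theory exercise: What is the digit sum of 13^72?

13^72 = 159926843683421236926752957776002771153245608592522254377939889030122675218030881
Sum of its 81 digits: 361.

361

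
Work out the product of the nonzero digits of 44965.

4×4×9×6×5 = 4320

4320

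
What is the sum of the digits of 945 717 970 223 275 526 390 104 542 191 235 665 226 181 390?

9+4+5+7+1+7+9+7+0+2+2+3+2+7+5+5+2+6+3+9+0+1+0+4+5+4+2+1+9+1+2+3+5+6+6+5+2+2+6+1+8+1+3+9+0 = 181

181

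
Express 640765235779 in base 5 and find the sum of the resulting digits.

640765235779 in base 5 is 40444241400021104.
Digit sum: 4+0+4+4+4+2+4+1+4+0+0+0+2+1+1+0+4 = 35.

35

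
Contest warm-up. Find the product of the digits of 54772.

1960

5×4×7×7×2 = 1960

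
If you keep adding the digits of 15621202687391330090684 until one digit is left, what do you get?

5

1+5+6+2+1+2+0+2+6+8+7+3+9+1+3+3+0+0+9+0+6+8+4 = 86
8+6 = 14
1+4 = 5
(Equivalently, 15621202687391330090684 mod 9 = 5.)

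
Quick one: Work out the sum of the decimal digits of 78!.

423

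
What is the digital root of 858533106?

3

8+5+8+5+3+3+1+0+6 = 39
3+9 = 12
1+2 = 3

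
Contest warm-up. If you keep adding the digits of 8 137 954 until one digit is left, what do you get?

1

8+1+3+7+9+5+4 = 37
3+7 = 10
1+0 = 1
(Equivalently, 8 137 954 mod 9 = 1.)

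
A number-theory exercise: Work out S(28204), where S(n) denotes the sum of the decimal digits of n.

16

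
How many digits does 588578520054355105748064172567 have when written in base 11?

588578520054355105748064172567 in base 11 is 409938714A85944AA254628948978, which has 29 digits.

29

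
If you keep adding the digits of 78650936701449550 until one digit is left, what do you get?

7

7+8+6+5+0+9+3+6+7+0+1+4+4+9+5+5+0 = 79
7+9 = 16
1+6 = 7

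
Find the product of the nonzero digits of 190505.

225

1×9×5×5 = 225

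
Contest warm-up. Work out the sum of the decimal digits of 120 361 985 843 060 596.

1+2+0+3+6+1+9+8+5+8+4+3+0+6+0+5+9+6 = 76

76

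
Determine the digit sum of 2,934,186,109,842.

2+9+3+4+1+8+6+1+0+9+8+4+2 = 57

57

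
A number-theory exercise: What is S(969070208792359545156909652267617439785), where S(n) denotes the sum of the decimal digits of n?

198

9+6+9+0+7+0+2+0+8+7+9+2+3+5+9+5+4+5+1+5+6+9+0+9+6+5+2+2+6+7+6+1+7+4+3+9+7+8+5 = 198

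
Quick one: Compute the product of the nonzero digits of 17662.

504

1×7×6×6×2 = 504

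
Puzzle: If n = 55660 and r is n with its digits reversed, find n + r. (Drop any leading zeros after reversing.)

62315

Reverse of 55660 is 6655.
55660 + 6655 = 62315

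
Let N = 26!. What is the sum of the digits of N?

81

26! = 403291461126605635584000000
Sum of its 27 digits: 81.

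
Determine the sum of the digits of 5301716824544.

50

5+3+0+1+7+1+6+8+2+4+5+4+4 = 50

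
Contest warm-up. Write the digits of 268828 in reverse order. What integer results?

Reversing 268828 gives 828862.

828862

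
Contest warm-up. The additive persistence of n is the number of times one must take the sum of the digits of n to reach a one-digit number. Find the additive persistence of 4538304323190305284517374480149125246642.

4538304323190305284517374480149125246642 → 152 → 8 (2 steps)

2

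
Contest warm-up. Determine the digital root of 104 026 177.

1+0+4+0+2+6+1+7+7 = 28
2+8 = 10
1+0 = 1

1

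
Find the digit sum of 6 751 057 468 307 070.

6+7+5+1+0+5+7+4+6+8+3+0+7+0+7+0 = 66

66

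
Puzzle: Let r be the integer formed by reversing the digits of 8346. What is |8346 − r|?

1908

Reverse of 8346 is 6438.
|8346 − 6438| = 1908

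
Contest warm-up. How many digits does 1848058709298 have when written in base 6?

16

1848058709298 in base 6 is 3532553023501510, which has 16 digits.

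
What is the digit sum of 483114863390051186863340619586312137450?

4+8+3+1+1+4+8+6+3+3+9+0+0+5+1+1+8+6+8+6+3+3+4+0+6+1+9+5+8+6+3+1+2+1+3+7+4+5+0 = 156

156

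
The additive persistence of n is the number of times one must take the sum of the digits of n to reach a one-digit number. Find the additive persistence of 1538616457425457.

1538616457425457 → 73 → 10 → 1 (3 steps)

3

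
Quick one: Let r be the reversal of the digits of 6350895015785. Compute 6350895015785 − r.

Reverse of 6350895015785 is 5875105980536.
6350895015785 − 5875105980536 = 475789035249

475789035249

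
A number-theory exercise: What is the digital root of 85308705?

9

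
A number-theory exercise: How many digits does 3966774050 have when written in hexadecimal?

8

3966774050 in base 16 is EC702B22, which has 8 digits.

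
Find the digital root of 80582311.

1

8+0+5+8+2+3+1+1 = 28
2+8 = 10
1+0 = 1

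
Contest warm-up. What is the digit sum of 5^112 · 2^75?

5^112 · 2^75 = 72759576141834259033203125000000000000000000000000000000000000000000000000000000000000000000000000000
Sum of its 101 digits: 104.

104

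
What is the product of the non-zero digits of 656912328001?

6×5×6×9×1×2×3×2×8×1 = 155520

155520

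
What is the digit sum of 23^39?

23^39 = 128051775540161094255459334683883498184411818540470887
Sum of its 54 digits: 242.

242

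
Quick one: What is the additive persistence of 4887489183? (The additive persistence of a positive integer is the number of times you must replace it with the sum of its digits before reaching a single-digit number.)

2

4887489183 → 60 → 6 (2 steps)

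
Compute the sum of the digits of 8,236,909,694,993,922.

8+2+3+6+9+0+9+6+9+4+9+9+3+9+2+2 = 90

90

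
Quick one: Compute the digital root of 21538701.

2+1+5+3+8+7+0+1 = 27
2+7 = 9

9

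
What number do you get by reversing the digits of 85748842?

24884758

Reversing 85748842 gives 24884758.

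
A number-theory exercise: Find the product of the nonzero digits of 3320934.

3×3×2×9×3×4 = 1944

1944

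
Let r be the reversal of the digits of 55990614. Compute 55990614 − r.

Reverse of 55990614 is 41609955.
55990614 − 41609955 = 14380659

14380659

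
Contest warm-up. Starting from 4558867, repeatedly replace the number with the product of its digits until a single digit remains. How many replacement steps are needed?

2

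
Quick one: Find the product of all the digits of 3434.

144

3×4×3×4 = 144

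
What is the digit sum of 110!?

110! = 15882455415227429404253703127090772871724410234473563207581748318444567162948183030959960131517678520479243672638179990208521148623422266876757623911219200000000000000000000000000
Sum of its 179 digits: 657.

657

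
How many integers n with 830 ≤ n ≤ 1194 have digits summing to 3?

5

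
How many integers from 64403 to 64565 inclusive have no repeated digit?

24

The integers in [64403, 64565] that have no repeated digit: 64501, 64502, 64503, 64507, 64508, 64509, …, 64538, 64539.
24 qualify.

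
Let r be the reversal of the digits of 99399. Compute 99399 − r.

Reverse of 99399 is 99399.
99399 − 99399 = 0

0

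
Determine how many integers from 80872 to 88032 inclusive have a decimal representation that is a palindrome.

The integers in [80872, 88032] that have a decimal representation that is a palindrome: 80908, 81018, 81118, 81218, 81318, 81418, …, 87878, 87978.
71 qualify.

71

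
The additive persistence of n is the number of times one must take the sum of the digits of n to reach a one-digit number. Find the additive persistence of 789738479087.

789738479087 → 77 → 14 → 5 (3 steps)

3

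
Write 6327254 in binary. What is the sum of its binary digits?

6327254 in base 2 is 11000001000101111010110.
Digit sum: 1+1+0+0+0+0+0+1+0+0+0+1+0+1+1+1+1+0+1+0+1+1+0 = 11.

11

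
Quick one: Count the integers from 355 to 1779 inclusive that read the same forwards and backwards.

72

The integers in [355, 1779] that read the same forwards and backwards: 363, 373, 383, 393, 404, 414, …, 1661, 1771.
72 qualify.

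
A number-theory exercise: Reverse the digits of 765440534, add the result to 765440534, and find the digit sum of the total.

22

Reversal of 765440534 is 435044567; 765440534 + 435044567 = 1200485101.
Digit sum of 1200485101: 1+2+0+0+4+8+5+1+0+1 = 22.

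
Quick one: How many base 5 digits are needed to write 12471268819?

12471268819 in base 5 is 201020121100234, which has 15 digits.

15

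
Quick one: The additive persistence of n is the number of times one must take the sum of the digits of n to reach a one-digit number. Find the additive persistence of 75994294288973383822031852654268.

75994294288973383822031852654268 → 162 → 9 (2 steps)

2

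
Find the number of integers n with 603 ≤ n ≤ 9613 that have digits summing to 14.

The integers in [603, 9613] that have digits summing to 14: 608, 617, 626, 635, 644, 653, …, 9410, 9500.
495 qualify.

495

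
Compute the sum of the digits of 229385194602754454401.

85

2+2+9+3+8+5+1+9+4+6+0+2+7+5+4+4+5+4+4+0+1 = 85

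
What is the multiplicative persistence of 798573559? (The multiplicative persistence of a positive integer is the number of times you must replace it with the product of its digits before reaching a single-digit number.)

2

798573559 → 11907000 → 0 (2 steps)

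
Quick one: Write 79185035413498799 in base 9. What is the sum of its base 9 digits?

79185035413498799 in base 9 is 466532843254523342.
Digit sum: 4+6+6+5+3+2+8+4+3+2+5+4+5+2+3+3+4+2 = 71.

71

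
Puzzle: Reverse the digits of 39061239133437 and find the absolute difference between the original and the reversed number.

Reverse of 39061239133437 is 73433193216093.
|39061239133437 − 73433193216093| = 34371954082656

34371954082656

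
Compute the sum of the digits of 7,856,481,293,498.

7+8+5+6+4+8+1+2+9+3+4+9+8 = 74

74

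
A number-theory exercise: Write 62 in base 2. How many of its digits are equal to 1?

5

62 in base 2 is 111110.
The digit 1 appears 5 times.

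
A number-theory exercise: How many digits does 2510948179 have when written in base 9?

2510948179 in base 9 is 6428711321, which has 10 digits.

10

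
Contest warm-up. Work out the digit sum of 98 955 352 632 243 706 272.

90

9+8+9+5+5+3+5+2+6+3+2+2+4+3+7+0+6+2+7+2 = 90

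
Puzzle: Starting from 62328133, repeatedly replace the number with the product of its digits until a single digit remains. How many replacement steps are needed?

62328133 → 5184 → 160 → 0 (3 steps)

3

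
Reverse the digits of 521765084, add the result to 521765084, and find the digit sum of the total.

22

Reversal of 521765084 is 480567125; 521765084 + 480567125 = 1002332209.
Digit sum of 1002332209: 1+0+0+2+3+3+2+2+0+9 = 22.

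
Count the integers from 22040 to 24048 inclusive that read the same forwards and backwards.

The integers in [22040, 24048] that read the same forwards and backwards: 22122, 22222, 22322, 22422, 22522, 22622, …, 23932, 24042.
20 qualify.

20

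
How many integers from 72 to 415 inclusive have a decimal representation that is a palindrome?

35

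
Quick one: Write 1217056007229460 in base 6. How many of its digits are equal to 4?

3

1217056007229460 in base 6 is 15552243451112552124.
The digit 4 appears 3 times.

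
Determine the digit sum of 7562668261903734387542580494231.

7+5+6+2+6+6+8+2+6+1+9+0+3+7+3+4+3+8+7+5+4+2+5+8+0+4+9+4+2+3+1 = 140

140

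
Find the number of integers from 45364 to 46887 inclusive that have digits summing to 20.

96

The integers in [45364, 46887] that have digits summing to 20: 45371, 45380, 45407, 45416, 45425, 45434, …, 46811, 46820.
96 qualify.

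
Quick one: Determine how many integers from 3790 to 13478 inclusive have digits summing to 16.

617

The integers in [3790, 13478] that have digits summing to 16: 3805, 3814, 3823, 3832, 3841, 3850, …, 13462, 13471.
617 qualify.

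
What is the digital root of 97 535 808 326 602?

1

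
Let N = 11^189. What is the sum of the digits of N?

836

11^189 = 66560640878719159452260744238782271597801640759531413409058314958175373696542935236118758257118341016463068069313345838952124043044429702857437843311651220308683764484848435173013763148611323402491
Sum of its 197 digits: 836.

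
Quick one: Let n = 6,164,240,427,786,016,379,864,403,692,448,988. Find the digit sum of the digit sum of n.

13

First digit sum: 166.
1+6+6 = 13.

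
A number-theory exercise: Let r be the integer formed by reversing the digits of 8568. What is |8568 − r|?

Reverse of 8568 is 8658.
|8568 − 8658| = 90

90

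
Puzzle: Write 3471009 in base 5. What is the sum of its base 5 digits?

3471009 in base 5 is 1342033014.
Digit sum: 1+3+4+2+0+3+3+0+1+4 = 21.

21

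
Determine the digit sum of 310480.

3+1+0+4+8+0 = 16

16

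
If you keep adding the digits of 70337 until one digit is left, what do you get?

7+0+3+3+7 = 20
2+0 = 2
(Equivalently, 70337 mod 9 = 2.)

2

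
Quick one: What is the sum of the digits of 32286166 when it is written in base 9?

32286166 in base 9 is 66668257.
Digit sum: 6+6+6+6+8+2+5+7 = 46.

46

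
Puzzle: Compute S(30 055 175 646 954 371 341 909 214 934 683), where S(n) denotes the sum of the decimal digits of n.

137

3+0+0+5+5+1+7+5+6+4+6+9+5+4+3+7+1+3+4+1+9+0+9+2+1+4+9+3+4+6+8+3 = 137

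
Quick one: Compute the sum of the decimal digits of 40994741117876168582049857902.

4+0+9+9+4+7+4+1+1+1+7+8+7+6+1+6+8+5+8+2+0+4+9+8+5+7+9+0+2 = 142

142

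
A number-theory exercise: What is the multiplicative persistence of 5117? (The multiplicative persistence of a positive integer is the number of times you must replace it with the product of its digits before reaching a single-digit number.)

5117 → 35 → 15 → 5 (3 steps)

3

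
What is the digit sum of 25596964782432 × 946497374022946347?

153

25596964782432 × 946497374022946347 = 24227459949529726169612464175904
Sum of its 32 digits: 153.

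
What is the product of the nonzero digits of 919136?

1458

9×1×9×1×3×6 = 1458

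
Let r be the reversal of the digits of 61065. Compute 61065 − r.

5049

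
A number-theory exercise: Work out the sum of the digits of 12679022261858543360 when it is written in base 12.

12679022261858543360 in base 12 is 586B30881071B81768.
Digit sum: 5+8+6+11+3+0+8+8+1+0+7+1+11+8+1+7+6+8 = 99.

99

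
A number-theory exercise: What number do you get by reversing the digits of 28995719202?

Reversing 28995719202 gives 20291759982.

20291759982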